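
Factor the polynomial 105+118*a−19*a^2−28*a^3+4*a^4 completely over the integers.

Trying the rational-root candidates, a = 5/2 is a root, so (2*a−5) divides it; the quotient is 2*a^3−9*a^2−32*a−21.
Then a = 7 is a root, so (a−7) is a factor; dividing leaves 2*a^2+5*a+3.
The remaining quadratic factors as (2*a+3)(a+1).

(2*a+3)*(2*a−5)*(a+1)*(a−7)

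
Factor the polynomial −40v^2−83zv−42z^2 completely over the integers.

Group: −7z(6z+5v) − 8v(6z+5v); both groups contain (6z+5v).

−(6z+5v)(7z+8v)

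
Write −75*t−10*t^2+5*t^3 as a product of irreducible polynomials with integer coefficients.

5*t*(t+3)*(t−5)

Pull out the common factor 5*t, then factor the remaining trinomial.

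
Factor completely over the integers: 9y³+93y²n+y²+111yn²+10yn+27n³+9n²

Group: y(9y²+84yn+y+27n²+9n) + n(9y²+84yn+y+27n²+9n); both groups contain (9y²+84yn+y+27n²+9n), so (y+n) is a factor with cofactor 9y²+84yn+y+27n²+9n.
The cofactor groups again: 9y²+84yn+y+27n²+9n = 9y(y+9n) + (3n+1)(y+9n); both groups contain (y+9n), giving (9y+3n+1)(y+9n).

(9y+3n+1)(y+9n)(y+n)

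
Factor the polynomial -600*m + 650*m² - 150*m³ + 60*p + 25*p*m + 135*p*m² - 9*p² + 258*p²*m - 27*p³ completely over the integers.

-(p - 10*m)*(9*p - 5*m + 15)*(3*p + 3*m - 4)

Group: 9*p*(-3*p² + 27*p*m + 4*p + 30*m² - 40*m) + (-5*m + 15)*(-3*p² + 27*p*m + 4*p + 30*m² - 40*m); both groups contain (-3*p² + 27*p*m + 4*p + 30*m² - 40*m), so (9*p - 5*m + 15) is a factor with cofactor -3*p² + 27*p*m + 4*p + 30*m² - 40*m.
The cofactor groups again: -3*p² + 27*p*m + 4*p + 30*m² - 40*m = -p*(3*p + 3*m - 4) + 10*m*(3*p + 3*m - 4); both groups contain (3*p + 3*m - 4), giving -(p - 10*m)*(3*p + 3*m - 4).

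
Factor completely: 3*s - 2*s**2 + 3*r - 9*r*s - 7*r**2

-(7*r + 2*s - 3)*(r + s)

Group: -7*r*(r + s) + (-2*s + 3)*(r + s); both groups contain (r + s).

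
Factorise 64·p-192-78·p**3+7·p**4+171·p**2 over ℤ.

Trying the rational-root candidates, p = 8 is a root, giving the factor (p-8) and quotient 7·p**3-22·p**2-5·p+24.
Continuing, p = 3 is a root, giving the factor (p-3) and quotient 7·p**2-p-8.
The remaining quadratic factors as (7·p-8)(p+1).

(7·p-8)·(p+1)·(p-3)·(p-8)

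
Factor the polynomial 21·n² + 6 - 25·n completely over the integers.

Need a pair with product 21·6 = 126 and sum -25: that's -18 and -7.
Split the middle term: 21·n² - 18·n - 7·n + 6 = 3·n·(7·n - 6) - (7·n - 6).

(3·n - 1)·(7·n - 6)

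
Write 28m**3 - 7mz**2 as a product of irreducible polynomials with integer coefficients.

7m(2m + z)(2m - z)

Pull out the common factor 7m; 4m**2 - z**2 is a difference of squares.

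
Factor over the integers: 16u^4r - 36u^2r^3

4ru^2(2u - 3r)(2u + 3r)

Every term has a factor of 4u^2r. Then 4u^2 - 9r^2 = (2u)² − (3r)².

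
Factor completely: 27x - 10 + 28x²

(4x + 5)(7x - 2)

Need a pair with product 28·(-10) = -280 and sum 27: that's 35 and -8.
Split the middle term: 28x² + 35x - 8x - 10 = 7x(4x + 5) - 2(4x + 5).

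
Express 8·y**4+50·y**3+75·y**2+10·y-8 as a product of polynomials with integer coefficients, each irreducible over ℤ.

Testing divisors of the constant over divisors of the leading coefficient, y = -1/2 is a root, so (2·y+1) is a factor; dividing leaves 4·y**3+23·y**2+26·y-8.
Then y = -2 is a root, so (y+2) divides it; the quotient is 4·y**2+15·y-4.
The remaining quadratic factors as (4·y-1)(y+4).

(2·y+1)·(4·y-1)·(y+2)·(y+4)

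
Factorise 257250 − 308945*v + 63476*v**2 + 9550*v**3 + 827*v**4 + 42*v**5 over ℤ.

(6*v − 7)*(7*v − 15)*(v + 14)*(v**2 + 9*v + 175)

Testing divisors of the constant over divisors of the leading coefficient, v = −14 is a root, giving the factor (v + 14) and quotient 42*v**4 + 239*v**3 + 6204*v**2 − 23380*v + 18375.
Continuing, v = 7/6 is a root, so (6*v − 7) divides it; the quotient is 7*v**3 + 48*v**2 + 1090*v − 2625.
Then v = 15/7 is a root, so (7*v − 15) divides it; the quotient is v**2 + 9*v + 175.
The quadratic v**2 + 9*v + 175 has discriminant −619 < 0 and is irreducible over ℤ.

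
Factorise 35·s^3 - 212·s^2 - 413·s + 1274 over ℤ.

(5·s + 14)·(7·s - 13)·(s - 7)

Among the possible rational roots, s = -14/5 is a root, giving the factor (5·s + 14) and quotient 7·s^2 - 62·s + 91.
The remaining quadratic factors as (7·s - 13)(s - 7).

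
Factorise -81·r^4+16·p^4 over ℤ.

(2·p+3·r)·(2·p-3·r)·(4·p^2+9·r^2)

Difference of squares twice: with A = 2·p and B = 3·r, A⁴ − B⁴ = (A² − B²)(A² + B²), and A² − B² factors again.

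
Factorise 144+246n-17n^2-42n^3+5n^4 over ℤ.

Trying the rational-root candidates, n = 8 is a root, so (n-8) is a factor; dividing leaves 5n^3-2n^2-33n-18.
Next, n = -3/5 is a root, so (5n+3) is a factor; dividing leaves n^2-n-6.
The remaining quadratic factors as (n+2)(n-3).

(5n+3)(n+2)(n-3)(n-8)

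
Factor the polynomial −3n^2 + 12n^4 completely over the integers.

3n^2(2n + 1)(2n − 1)

Pull out the common factor 3n^2; 4n^2 − 1 is a difference of squares.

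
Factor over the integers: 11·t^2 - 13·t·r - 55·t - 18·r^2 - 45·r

(t - 2·r - 5)·(11·t + 9·r)

Group: 11·t·(t - 2·r - 5) + 9·r·(t - 2·r - 5); both groups contain (t - 2·r - 5).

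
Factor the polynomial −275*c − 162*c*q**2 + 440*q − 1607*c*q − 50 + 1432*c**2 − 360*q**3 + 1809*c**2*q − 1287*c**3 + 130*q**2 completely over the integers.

−(11*c + 4*q − 5)*(13*c − 10*q − 10)*(9*c − 9*q + 1)

Group: 13*c*(−99*c**2 + 63*c*q + 34*c + 36*q**2 − 49*q + 5) + (−10*q − 10)*(−99*c**2 + 63*c*q + 34*c + 36*q**2 − 49*q + 5); both groups contain (−99*c**2 + 63*c*q + 34*c + 36*q**2 − 49*q + 5), so (13*c − 10*q − 10) is a factor with cofactor −99*c**2 + 63*c*q + 34*c + 36*q**2 − 49*q + 5.
The cofactor groups again: −99*c**2 + 63*c*q + 34*c + 36*q**2 − 49*q + 5 = −11*c*(9*c − 9*q + 1) + (−4*q + 5)*(9*c − 9*q + 1); both groups contain (9*c − 9*q + 1), giving −(11*c + 4*q − 5)*(9*c − 9*q + 1).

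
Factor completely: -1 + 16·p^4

(2·p + 1)·(2·p - 1)·(4·p^2 + 1)

Difference of squares twice: with A = 2·p and B = 1, A⁴ − B⁴ = (A² − B²)(A² + B²), and A² − B² factors again.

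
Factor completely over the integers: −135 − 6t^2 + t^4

(t^2 + 9)(t^2 − 15)

Substitute u = t^2 to get a quadratic in u, then factor.
t^2 + 9 is irreducible over ℤ (sum of squares).
t^2 − 15 is irreducible over ℤ (15 is not a perfect square).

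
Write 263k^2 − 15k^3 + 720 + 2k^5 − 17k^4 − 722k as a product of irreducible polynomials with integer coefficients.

(2k + 9)(k − 2)(k − 8)(k^2 − 3k + 5)

Among the possible rational roots, k = 8 is a root, giving the factor (k − 8) and quotient 2k^4 − k^3 − 23k^2 + 79k − 90.
Continuing, k = −9/2 is a root, giving the factor (2k + 9) and quotient k^3 − 5k^2 + 11k − 10.
Next, k = 2 is a root, so (k − 2) is a factor; dividing leaves k^2 − 3k + 5.
The quadratic k^2 − 3k + 5 has discriminant −11 < 0 and is irreducible over ℤ.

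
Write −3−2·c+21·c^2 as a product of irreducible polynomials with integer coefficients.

(3·c+1)·(7·c−3)

Need a pair with product 21·(−3) = −63 and sum −2: that's −9 and 7.
Split the middle term: 21·c^2−9·c + 7·c−3 = 3·c·(7·c−3) + (7·c−3).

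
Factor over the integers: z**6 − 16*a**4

Recognize a difference of squares with the parts z**3 and 4*a**2.

−(4*a**2 + z**3)*(4*a**2 − z**3)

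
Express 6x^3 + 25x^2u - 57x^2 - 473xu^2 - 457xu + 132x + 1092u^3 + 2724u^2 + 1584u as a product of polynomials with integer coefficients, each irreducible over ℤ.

Group: 2x(3x^2 + 23xu - 12x - 156u^2 - 144u) + (-7u - 11)(3x^2 + 23xu - 12x - 156u^2 - 144u); both groups contain (3x^2 + 23xu - 12x - 156u^2 - 144u), so (2x - 7u - 11) is a factor with cofactor 3x^2 + 23xu - 12x - 156u^2 - 144u.
The cofactor groups again: 3x^2 + 23xu - 12x - 156u^2 - 144u = x(3x - 13u - 12) + 12u(3x - 13u - 12); both groups contain (3x - 13u - 12), giving (x + 12u)(3x - 13u - 12).

(3x - 13u - 12)(2x - 7u - 11)(x + 12u)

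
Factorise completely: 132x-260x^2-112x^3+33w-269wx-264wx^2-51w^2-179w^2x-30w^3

Group: 6w(-5w^2-24wx-11w-16x^2-44x) + (7x-3)(-5w^2-24wx-11w-16x^2-44x); both groups contain (-5w^2-24wx-11w-16x^2-44x), so (6w+7x-3) is a factor with cofactor -5w^2-24wx-11w-16x^2-44x.
The cofactor groups again: -5w^2-24wx-11w-16x^2-44x = -w(5w+4x+11) - 4x(5w+4x+11); both groups contain (5w+4x+11), giving -(w+4x)(5w+4x+11).

-(5w+4x+11)(6w+7x-3)(w+4x)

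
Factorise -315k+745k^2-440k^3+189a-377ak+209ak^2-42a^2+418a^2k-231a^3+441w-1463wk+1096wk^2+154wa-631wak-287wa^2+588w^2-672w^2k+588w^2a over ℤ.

(12w-11a-11k+9)(7w+3a-5k)(7a-8k+7)

Group: 7w(84wa-96wk+84w-77a^2+11ak-14a+88k^2-149k+63) + (3a-5k)(84wa-96wk+84w-77a^2+11ak-14a+88k^2-149k+63); both groups contain (84wa-96wk+84w-77a^2+11ak-14a+88k^2-149k+63), so (7w+3a-5k) is a factor with cofactor 84wa-96wk+84w-77a^2+11ak-14a+88k^2-149k+63.
The cofactor groups again: 84wa-96wk+84w-77a^2+11ak-14a+88k^2-149k+63 = 7a(12w-11a-11k+9) + (-8k+7)(12w-11a-11k+9); both groups contain (12w-11a-11k+9), giving (7a-8k+7)(12w-11a-11k+9).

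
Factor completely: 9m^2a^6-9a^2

Every term has a factor of 9a^2; factoring it out leaves m^2a^4-1.
Recognize a difference of squares with the parts ma^2 and 1.

9a^2(ma^2+1)(ma^2-1)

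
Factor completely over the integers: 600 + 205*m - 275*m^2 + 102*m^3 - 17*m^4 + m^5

Trying the rational-root candidates, m = 8 is a root, giving the factor (m - 8) and quotient m^4 - 9*m^3 + 30*m^2 - 35*m - 75.
Then m = 5 is a root, giving the factor (m - 5) and quotient m^3 - 4*m^2 + 10*m + 15.
Next, m = -1 is a root, so (m + 1) divides it; the quotient is m^2 - 5*m + 15.
The quadratic m^2 - 5*m + 15 has discriminant -35 < 0 and is irreducible over ℤ.

(m + 1)*(m - 5)*(m - 8)*(m^2 - 5*m + 15)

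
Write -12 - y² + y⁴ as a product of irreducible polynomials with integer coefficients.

(y + 2)·(y - 2)·(y² + 3)

Substitute u = y² to get a quadratic in u, then factor.
y² + 3 is irreducible over ℤ (always positive, so no real roots).
y² - 4 is a difference of squares.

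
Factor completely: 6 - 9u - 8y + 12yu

Group as (12yu - 8y) + (-9u + 6) = 4y(3u - 2) - 3(3u - 2).
Both groups share the factor (3u - 2).

(3u - 2)(4y - 3)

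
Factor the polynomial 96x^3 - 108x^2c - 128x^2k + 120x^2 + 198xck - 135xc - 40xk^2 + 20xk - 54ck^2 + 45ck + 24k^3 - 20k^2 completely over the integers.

Group: 3x(32x^2 - 36xc - 32xk + 40x + 54ck - 45c - 24k^2 + 20k) - k(32x^2 - 36xc - 32xk + 40x + 54ck - 45c - 24k^2 + 20k); both groups contain (32x^2 - 36xc - 32xk + 40x + 54ck - 45c - 24k^2 + 20k), so (3x - k) is a factor with cofactor 32x^2 - 36xc - 32xk + 40x + 54ck - 45c - 24k^2 + 20k.
The cofactor groups again: 32x^2 - 36xc - 32xk + 40x + 54ck - 45c - 24k^2 + 20k = 4x(8x - 9c + 4k) + (-6k + 5)(8x - 9c + 4k); both groups contain (8x - 9c + 4k), giving (4x - 6k + 5)(8x - 9c + 4k).

(4x - 6k + 5)(8x - 9c + 4k)(3x - k)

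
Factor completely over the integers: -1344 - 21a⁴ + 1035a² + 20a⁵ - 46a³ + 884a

(4a + 7)(5a - 4)(a + 3)(a² - 5a + 16)

Testing divisors of the constant over divisors of the leading coefficient, a = 4/5 is a root, so (5a - 4) is a factor; dividing leaves 4a⁴ - a³ - 10a² + 199a + 336.
Then a = -3 is a root, so (a + 3) divides it; the quotient is 4a³ - 13a² + 29a + 112.
Next, a = -7/4 is a root, so (4a + 7) divides it; the quotient is a² - 5a + 16.
The quadratic a² - 5a + 16 has discriminant -39 < 0 and is irreducible over ℤ.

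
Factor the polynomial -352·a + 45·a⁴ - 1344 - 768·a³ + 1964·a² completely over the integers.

By the rational root theorem, a = 12/5 is a root, so (5·a - 12) divides it; the quotient is 9·a³ - 132·a² + 76·a + 112.
Continuing, a = 14 is a root, so (a - 14) is a factor; dividing leaves 9·a² - 6·a - 8.
The remaining quadratic factors as (3·a - 4)(3·a + 2).

(3·a + 2)·(3·a - 4)·(5·a - 12)·(a - 14)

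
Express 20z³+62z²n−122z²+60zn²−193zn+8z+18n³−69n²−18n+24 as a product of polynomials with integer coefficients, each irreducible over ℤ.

(2z+2n−1)(2z+3n−12)(5z+3n+2)

Group: 2z(10z²+16zn−z+6n²+n−2) + (3n−12)(10z²+16zn−z+6n²+n−2); both groups contain (10z²+16zn−z+6n²+n−2), so (2z+3n−12) is a factor with cofactor 10z²+16zn−z+6n²+n−2.
The cofactor groups again: 10z²+16zn−z+6n²+n−2 = 2z(5z+3n+2) + (2n−1)(5z+3n+2); both groups contain (5z+3n+2), giving (2z+2n−1)(5z+3n+2).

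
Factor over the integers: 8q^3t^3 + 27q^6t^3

Factor out q^3t^3 first: what remains is 27q^3 + 8.
Recognize a sum of cubes with the parts 2 and 3q.

q^3t^3(3q + 2)(9q^2 - 6q + 4)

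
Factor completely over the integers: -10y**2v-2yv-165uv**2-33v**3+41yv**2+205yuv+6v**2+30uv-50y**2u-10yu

Group: 10y(-5yu-yv+15uv+3v**2) + (-11v+2)(-5yu-yv+15uv+3v**2); both groups contain (-5yu-yv+15uv+3v**2), so (10y-11v+2) is a factor with cofactor -5yu-yv+15uv+3v**2.
The cofactor groups again: -5yu-yv+15uv+3v**2 = -y(5u+v) + 3v(5u+v); both groups contain (5u+v), giving -(y-3v)(5u+v).

-(10y-11v+2)(y-3v)(5u+v)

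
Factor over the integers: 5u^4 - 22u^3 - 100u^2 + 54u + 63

(5u + 3)(u + 3)(u - 1)(u - 7)

Trying the rational-root candidates, u = -3/5 is a root, so (5u + 3) is a factor; dividing leaves u^3 - 5u^2 - 17u + 21.
Next, u = -3 is a root, so (u + 3) divides it; the quotient is u^2 - 8u + 7.
The remaining quadratic factors as (u - 1)(u - 7).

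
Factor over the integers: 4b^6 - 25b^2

Pull out the common factor b^2, leaving 4b^4 - 25.
Recognize a difference of squares with the parts 2b^2 and 5.

b^2(2b^2 + 5)(2b^2 - 5)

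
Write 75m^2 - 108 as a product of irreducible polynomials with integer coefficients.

3(5m + 6)(5m - 6)

Pull out the common factor 3; 25m^2 - 36 is a difference of squares.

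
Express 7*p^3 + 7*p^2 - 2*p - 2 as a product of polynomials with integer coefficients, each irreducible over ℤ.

Group as (7*p^3 - 2*p) + (7*p^2 - 2) = p*(7*p^2 - 2) + (7*p^2 - 2).
Both groups share the factor (7*p^2 - 2).

(p + 1)*(7*p^2 - 2)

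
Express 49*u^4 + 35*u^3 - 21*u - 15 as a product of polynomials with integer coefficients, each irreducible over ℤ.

(7*u + 5)*(7*u^3 - 3)

Group as (49*u^4 - 21*u) + (35*u^3 - 15) = 7*u*(7*u^3 - 3) + 5*(7*u^3 - 3).
Both groups share the factor (7*u^3 - 3).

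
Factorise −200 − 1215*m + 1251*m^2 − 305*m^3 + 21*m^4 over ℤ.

Among the possible rational roots, m = 5/3 is a root, so (3*m − 5) is a factor; dividing leaves 7*m^3 − 90*m^2 + 267*m + 40.
Then m = −1/7 is a root, so (7*m + 1) divides it; the quotient is m^2 − 13*m + 40.
The remaining quadratic factors as (m − 5)(m − 8).

(3*m − 5)*(7*m + 1)*(m − 5)*(m − 8)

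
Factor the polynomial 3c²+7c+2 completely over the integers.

(3c+1)(c+2)

Need a pair with product 3·2 = 6 and sum 7: that's 1 and 6.
Split the middle term: 3c²+c + 6c+2 = c(3c+1) + 2(3c+1).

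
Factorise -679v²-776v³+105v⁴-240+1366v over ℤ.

Testing divisors of the constant over divisors of the leading coefficient, v = -5/3 is a root, so (3v+5) is a factor; dividing leaves 35v³-317v²+302v-48.
Continuing, v = 6/7 is a root, giving the factor (7v-6) and quotient 5v²-41v+8.
The remaining quadratic factors as (5v-1)(v-8).

(3v+5)(5v-1)(7v-6)(v-8)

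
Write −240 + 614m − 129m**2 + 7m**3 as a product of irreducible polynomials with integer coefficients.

(7m − 3)(m − 10)(m − 8)

Among the possible rational roots, m = 8 is a root, so (m − 8) is a factor; dividing leaves 7m**2 − 73m + 30.
The remaining quadratic factors as (7m − 3)(m − 10).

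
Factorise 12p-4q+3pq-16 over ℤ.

(3p-4)(q+4)

Group as (3pq+12p) + (-4q-16) = 3p(q+4) - 4(q+4).
Both groups share the factor (q+4).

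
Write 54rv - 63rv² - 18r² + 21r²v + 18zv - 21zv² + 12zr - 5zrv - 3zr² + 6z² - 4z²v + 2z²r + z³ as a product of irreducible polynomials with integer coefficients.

Group: z(z² + 2zr + 3zv - 3r² + 9rv) + (-7v + 6)(z² + 2zr + 3zv - 3r² + 9rv); both groups contain (z² + 2zr + 3zv - 3r² + 9rv), so (z - 7v + 6) is a factor with cofactor z² + 2zr + 3zv - 3r² + 9rv.
The cofactor groups again: z² + 2zr + 3zv - 3r² + 9rv = z(z + 3r) + (-r + 3v)(z + 3r); both groups contain (z + 3r), giving (z - r + 3v)(z + 3r).

(z - 7v + 6)(z - r + 3v)(z + 3r)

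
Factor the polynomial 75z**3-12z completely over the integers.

Factor out 3z, leaving 25z**2-4, which is a difference of two squares.

3z(5z+2)(5z-2)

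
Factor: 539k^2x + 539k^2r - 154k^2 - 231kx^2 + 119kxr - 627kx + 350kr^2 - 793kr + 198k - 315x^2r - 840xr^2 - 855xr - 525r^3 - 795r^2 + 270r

Group: 11k(49kx + 49kr - 14k - 21x^2 - 56xr - 57x - 35r^2 - 53r + 18) + 15r(49kx + 49kr - 14k - 21x^2 - 56xr - 57x - 35r^2 - 53r + 18); both groups contain (49kx + 49kr - 14k - 21x^2 - 56xr - 57x - 35r^2 - 53r + 18), so (11k + 15r) is a factor with cofactor 49kx + 49kr - 14k - 21x^2 - 56xr - 57x - 35r^2 - 53r + 18.
The cofactor groups again: 49kx + 49kr - 14k - 21x^2 - 56xr - 57x - 35r^2 - 53r + 18 = 7x(7k - 3x - 5r - 9) + (7r - 2)(7k - 3x - 5r - 9); both groups contain (7k - 3x - 5r - 9), giving (7x + 7r - 2)(7k - 3x - 5r - 9).

(11k + 15r)(7k - 3x - 5r - 9)(7x + 7r - 2)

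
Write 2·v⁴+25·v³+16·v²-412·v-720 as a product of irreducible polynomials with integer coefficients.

Trying the rational-root candidates, v = 4 is a root, so (v-4) divides it; the quotient is 2·v³+33·v²+148·v+180.
Then v = -2 is a root, so (v+2) divides it; the quotient is 2·v²+29·v+90.
The remaining quadratic factors as (v+10)(2·v+9).

(2·v+9)·(v+10)·(v+2)·(v-4)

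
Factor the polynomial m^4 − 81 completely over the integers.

(m + 3)(m − 3)(m^2 + 9)

(m)⁴ − (3)⁴ = ((m)² − (3)²)((m)² + (3)²); the first factor splits again, the second (m^2 + 9) is irreducible.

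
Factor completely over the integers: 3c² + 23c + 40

Need a pair with product 3·40 = 120 and sum 23: that's 15 and 8.
Split the middle term: 3c² + 15c + 8c + 40 = 3c(c + 5) + 8(c + 5).

(3c + 8)(c + 5)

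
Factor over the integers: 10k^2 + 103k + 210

Need a pair with product 10·210 = 2100 and sum 103: that's 75 and 28.
Split the middle term: 10k^2 + 75k + 28k + 210 = 5k(2k + 15) + 14(2k + 15).

(2k + 15)(5k + 14)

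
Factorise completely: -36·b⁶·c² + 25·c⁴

-c²·(6·b³ + 5·c)·(6·b³ - 5·c)

Pull out the common factor c², leaving -36·b⁶ + 25·c².
Recognize a difference of squares with the parts 5·c and 6·b³.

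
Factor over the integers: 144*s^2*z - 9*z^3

9*z*(4*s + z)*(4*s - z)

Every term has a factor of 9*z. Then 16*s^2 - z^2 = (4*s)² − (z)².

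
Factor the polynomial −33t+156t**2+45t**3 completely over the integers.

3t(3t+11)(5t−1)

Pull out the common factor 3t, then factor the remaining trinomial.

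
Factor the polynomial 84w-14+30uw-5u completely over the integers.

Group as (30uw-5u) + (84w-14) = 5u(6w-1) + 14(6w-1).
Both groups share the factor (6w-1).

(5u+14)(6w-1)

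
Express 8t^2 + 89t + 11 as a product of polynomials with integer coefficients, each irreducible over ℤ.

(8t + 1)(t + 11)

Need a pair with product 8·11 = 88 and sum 89: that's 88 and 1.
Split the middle term: 8t^2 + 88t + t + 11 = 8t(t + 11) + (t + 11).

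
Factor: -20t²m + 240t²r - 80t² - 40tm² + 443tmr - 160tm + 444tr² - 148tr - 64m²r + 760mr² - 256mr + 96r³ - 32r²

Group: 4t(-5tm + 60tr - 20t - 8mr + 96r² - 32r) + (8m + r)(-5tm + 60tr - 20t - 8mr + 96r² - 32r); both groups contain (-5tm + 60tr - 20t - 8mr + 96r² - 32r), so (4t + 8m + r) is a factor with cofactor -5tm + 60tr - 20t - 8mr + 96r² - 32r.
The cofactor groups again: -5tm + 60tr - 20t - 8mr + 96r² - 32r = -m(5t + 8r) + (12r - 4)(5t + 8r); both groups contain (5t + 8r), giving -(m - 12r + 4)(5t + 8r).

-(4t + 8m + r)(5t + 8r)(m - 12r + 4)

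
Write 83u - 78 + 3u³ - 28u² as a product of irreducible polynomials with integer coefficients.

Testing divisors of the constant over divisors of the leading coefficient, u = 13/3 is a root, so (3u - 13) is a factor; dividing leaves u² - 5u + 6.
The remaining quadratic factors as (u - 2)(u - 3).

(3u - 13)(u - 2)(u - 3)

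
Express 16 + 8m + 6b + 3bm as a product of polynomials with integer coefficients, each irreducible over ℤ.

Group as (3bm + 6b) + (8m + 16) = 3b(m + 2) + 8(m + 2).
Both groups share the factor (m + 2).

(3b + 8)(m + 2)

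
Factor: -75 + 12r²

3(2r + 5)(2r - 5)

Pull out the common factor 3; 4r² - 25 is a difference of squares.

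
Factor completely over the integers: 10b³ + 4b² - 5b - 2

(5b + 2)(2b² - 1)

Group as (10b³ - 5b) + (4b² - 2) = 5b(2b² - 1) + 2(2b² - 1).
Both groups share the factor (2b² - 1).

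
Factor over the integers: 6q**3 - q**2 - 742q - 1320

Trying the rational-root candidates, q = -10 is a root, giving the factor (q + 10) and quotient 6q**2 - 61q - 132.
The remaining quadratic factors as (q - 12)(6q + 11).

(6q + 11)(q + 10)(q - 12)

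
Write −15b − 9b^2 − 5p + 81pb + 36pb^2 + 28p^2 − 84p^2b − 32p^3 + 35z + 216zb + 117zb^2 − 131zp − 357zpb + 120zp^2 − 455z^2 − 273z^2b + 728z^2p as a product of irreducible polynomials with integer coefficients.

(8p − 3b − 5)(7z − p − 3b)(13z + 4p − 1)

Group: 8p(91z^2 + 15zp − 39zb − 7z − 4p^2 − 12pb + p + 3b) + (−3b − 5)(91z^2 + 15zp − 39zb − 7z − 4p^2 − 12pb + p + 3b); both groups contain (91z^2 + 15zp − 39zb − 7z − 4p^2 − 12pb + p + 3b), so (8p − 3b − 5) is a factor with cofactor 91z^2 + 15zp − 39zb − 7z − 4p^2 − 12pb + p + 3b.
The cofactor groups again: 91z^2 + 15zp − 39zb − 7z − 4p^2 − 12pb + p + 3b = 7z(13z + 4p − 1) + (−p − 3b)(13z + 4p − 1); both groups contain (13z + 4p − 1), giving (7z − p − 3b)(13z + 4p − 1).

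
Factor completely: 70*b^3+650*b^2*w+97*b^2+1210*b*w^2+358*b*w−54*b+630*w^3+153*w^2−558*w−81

Group: 10*b*(7*b^2+58*b*w+16*b+63*w^2+72*w+9) + (10*w−9)*(7*b^2+58*b*w+16*b+63*w^2+72*w+9); both groups contain (7*b^2+58*b*w+16*b+63*w^2+72*w+9), so (10*b+10*w−9) is a factor with cofactor 7*b^2+58*b*w+16*b+63*w^2+72*w+9.
The cofactor groups again: 7*b^2+58*b*w+16*b+63*w^2+72*w+9 = 7*b*(b+7*w+1) + (9*w+9)*(b+7*w+1); both groups contain (b+7*w+1), giving (7*b+9*w+9)*(b+7*w+1).

(10*b+10*w−9)*(7*b+9*w+9)*(b+7*w+1)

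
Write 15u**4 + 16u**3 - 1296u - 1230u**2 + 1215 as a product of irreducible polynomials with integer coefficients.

Among the possible rational roots, u = 3/5 is a root, so (5u - 3) is a factor; dividing leaves 3u**3 + 5u**2 - 243u - 405.
Continuing, u = -5/3 is a root, so (3u + 5) divides it; the quotient is u**2 - 81.
The remaining quadratic factors as (u - 9)(u + 9).

(3u + 5)(5u - 3)(u + 9)(u - 9)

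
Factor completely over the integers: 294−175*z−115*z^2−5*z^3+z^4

By the rational root theorem, z = 14 is a root, giving the factor (z−14) and quotient z^3+9*z^2+11*z−21.
Continuing, z = −7 is a root, giving the factor (z+7) and quotient z^2+2*z−3.
The remaining quadratic factors as (z+3)(z−1).

(z+3)*(z+7)*(z−1)*(z−14)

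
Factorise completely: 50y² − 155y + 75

Pull out the common factor 5, then factor the remaining trinomial.

5(2y − 5)(5y − 3)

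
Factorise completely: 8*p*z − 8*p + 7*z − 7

(8*p + 7)*(z − 1)

Group as (8*p*z − 8*p) + (7*z − 7) = 8*p*(z − 1) + 7*(z − 1).
Both groups share the factor (z − 1).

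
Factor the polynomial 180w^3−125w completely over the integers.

5w(6w+5)(6w−5)

Every term has a factor of 5w. Then 36w^2−25 = (6w)² − (5)².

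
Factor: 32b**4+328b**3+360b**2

Pull out the common factor 8b**2, then factor the remaining trinomial.

8b**2(4b+5)(b+9)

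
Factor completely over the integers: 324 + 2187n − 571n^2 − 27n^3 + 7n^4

Trying the rational-root candidates, n = 4 is a root, giving the factor (n − 4) and quotient 7n^3 + n^2 − 567n − 81.
Continuing, n = 9 is a root, so (n − 9) divides it; the quotient is 7n^2 + 64n + 9.
The remaining quadratic factors as (n + 9)(7n + 1).

(7n + 1)(n + 9)(n − 4)(n − 9)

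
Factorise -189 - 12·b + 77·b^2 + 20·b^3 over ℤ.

By the rational root theorem, b = -9/4 is a root, so (4·b + 9) divides it; the quotient is 5·b^2 + 8·b - 21.
The remaining quadratic factors as (5·b - 7)(b + 3).

(4·b + 9)·(5·b - 7)·(b + 3)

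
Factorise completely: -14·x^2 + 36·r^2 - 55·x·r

Group: -7·x·(2·x + 9·r) + 4·r·(2·x + 9·r); both groups contain (2·x + 9·r).

-(7·x - 4·r)·(2·x + 9·r)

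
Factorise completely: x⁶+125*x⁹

x⁶*(5*x+1)*(25*x²-5*x+1)

Pull out the common factor x⁶, leaving 125*x³+1.
Recognize a sum of cubes with the parts 1 and 5*x.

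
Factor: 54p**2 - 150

6(3p + 5)(3p - 5)

Pull out the common factor 6; 9p**2 - 25 is a difference of squares.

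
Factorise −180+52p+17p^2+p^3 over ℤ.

Among the possible rational roots, p = −10 is a root, giving the factor (p+10) and quotient p^2+7p−18.
The remaining quadratic factors as (p−2)(p+9).

(p+10)(p+9)(p−2)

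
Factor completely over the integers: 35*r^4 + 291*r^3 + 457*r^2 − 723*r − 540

Testing divisors of the constant over divisors of the leading coefficient, r = −3/5 is a root, so (5*r + 3) divides it; the quotient is 7*r^3 + 54*r^2 + 59*r − 180.
Then r = −5 is a root, so (r + 5) is a factor; dividing leaves 7*r^2 + 19*r − 36.
The remaining quadratic factors as (r + 4)(7*r − 9).

(5*r + 3)*(7*r − 9)*(r + 4)*(r + 5)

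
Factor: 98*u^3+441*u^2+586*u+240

(2*u+5)*(7*u+6)*(7*u+8)

Trying the rational-root candidates, u = -5/2 is a root, so (2*u+5) is a factor; dividing leaves 49*u^2+98*u+48.
The remaining quadratic factors as (7*u+8)(7*u+6).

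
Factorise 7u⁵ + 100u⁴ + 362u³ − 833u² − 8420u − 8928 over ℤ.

By the rational root theorem, u = −8 is a root, so (u + 8) divides it; the quotient is 7u⁴ + 44u³ + 10u² − 913u − 1116.
Next, u = 4 is a root, giving the factor (u − 4) and quotient 7u³ + 72u² + 298u + 279.
Continuing, u = −9/7 is a root, so (7u + 9) is a factor; dividing leaves u² + 9u + 31.
The quadratic u² + 9u + 31 has discriminant −43 < 0 and is irreducible over ℤ.

(7u + 9)(u + 8)(u − 4)(u² + 9u + 31)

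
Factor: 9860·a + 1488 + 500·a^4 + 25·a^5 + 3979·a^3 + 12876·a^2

(5·a + 1)·(5·a + 4)·(a + 6)·(a^2 + 13·a + 62)

Among the possible rational roots, a = −4/5 is a root, giving the factor (5·a + 4) and quotient 5·a^4 + 96·a^3 + 719·a^2 + 2000·a + 372.
Continuing, a = −1/5 is a root, giving the factor (5·a + 1) and quotient a^3 + 19·a^2 + 140·a + 372.
Next, a = −6 is a root, giving the factor (a + 6) and quotient a^2 + 13·a + 62.
The quadratic a^2 + 13·a + 62 has discriminant −79 < 0 and is irreducible over ℤ.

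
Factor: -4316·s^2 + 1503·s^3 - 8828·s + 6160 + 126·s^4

Testing divisors of the constant over divisors of the leading coefficient, s = 4/7 is a root, so (7·s - 4) divides it; the quotient is 18·s^3 + 225·s^2 - 488·s - 1540.
Continuing, s = 10/3 is a root, so (3·s - 10) divides it; the quotient is 6·s^2 + 95·s + 154.
The remaining quadratic factors as (6·s + 11)(s + 14).

(3·s - 10)·(6·s + 11)·(7·s - 4)·(s + 14)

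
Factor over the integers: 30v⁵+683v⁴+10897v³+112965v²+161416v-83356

(5v-2)(6v+13)(v+14)(v²+7v+229)

Among the possible rational roots, v = 2/5 is a root, giving the factor (5v-2) and quotient 6v⁴+139v³+2235v²+23487v+41678.
Next, v = -14 is a root, so (v+14) divides it; the quotient is 6v³+55v²+1465v+2977.
Then v = -13/6 is a root, giving the factor (6v+13) and quotient v²+7v+229.
The quadratic v²+7v+229 has discriminant -867 < 0 and is irreducible over ℤ.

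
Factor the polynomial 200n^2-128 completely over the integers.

Factor out 8, leaving 25n^2-16, which is a difference of two squares.

8(5n+4)(5n-4)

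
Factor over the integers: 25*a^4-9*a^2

a^2*(5*a+3)*(5*a-3)

Every term has a factor of a^2; factoring it out leaves 25*a^2-9.
Recognize a difference of squares with the parts 5*a and 3.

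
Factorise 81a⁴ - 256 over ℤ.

(3a + 4)(3a - 4)(9a² + 16)

Write as (9a²)² − (16)², then factor 9a² - 16 once more.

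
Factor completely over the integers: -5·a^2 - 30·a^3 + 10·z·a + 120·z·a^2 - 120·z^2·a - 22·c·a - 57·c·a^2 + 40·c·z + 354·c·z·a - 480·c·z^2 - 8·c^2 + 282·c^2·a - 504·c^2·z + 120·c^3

Group: 2·c·(60·c^2 + 48·c·z - 9·c·a - 4·c + 12·z·a - 6·a^2 - a) + (-10·z + 5·a)·(60·c^2 + 48·c·z - 9·c·a - 4·c + 12·z·a - 6·a^2 - a); both groups contain (60·c^2 + 48·c·z - 9·c·a - 4·c + 12·z·a - 6·a^2 - a), so (2·c - 10·z + 5·a) is a factor with cofactor 60·c^2 + 48·c·z - 9·c·a - 4·c + 12·z·a - 6·a^2 - a.
The cofactor groups again: 60·c^2 + 48·c·z - 9·c·a - 4·c + 12·z·a - 6·a^2 - a = 4·c·(15·c + 12·z - 6·a - 1) + a·(15·c + 12·z - 6·a - 1); both groups contain (15·c + 12·z - 6·a - 1), giving (4·c + a)·(15·c + 12·z - 6·a - 1).

(15·c + 12·z - 6·a - 1)·(2·c - 10·z + 5·a)·(4·c + a)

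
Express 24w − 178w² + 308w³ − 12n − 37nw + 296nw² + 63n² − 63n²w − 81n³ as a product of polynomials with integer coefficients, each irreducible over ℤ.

Group: 9n(−9n² + 4nw + 3n + 28w² − 6w) + (11w − 4)(−9n² + 4nw + 3n + 28w² − 6w); both groups contain (−9n² + 4nw + 3n + 28w² − 6w), so (9n + 11w − 4) is a factor with cofactor −9n² + 4nw + 3n + 28w² − 6w.
The cofactor groups again: −9n² + 4nw + 3n + 28w² − 6w = −9n(n − 2w) + (−14w + 3)(n − 2w); both groups contain (n − 2w), giving −(9n + 14w − 3)(n − 2w).

−(9n + 11w − 4)(9n + 14w − 3)(n − 2w)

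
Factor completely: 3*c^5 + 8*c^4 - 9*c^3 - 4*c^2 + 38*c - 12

Testing divisors of the constant over divisors of the leading coefficient, c = -2 is a root, so (c + 2) divides it; the quotient is 3*c^4 + 2*c^3 - 13*c^2 + 22*c - 6.
Next, c = -3 is a root, giving the factor (c + 3) and quotient 3*c^3 - 7*c^2 + 8*c - 2.
Next, c = 1/3 is a root, giving the factor (3*c - 1) and quotient c^2 - 2*c + 2.
The quadratic c^2 - 2*c + 2 has discriminant -4 < 0 and is irreducible over ℤ.

(3*c - 1)*(c + 2)*(c + 3)*(c^2 - 2*c + 2)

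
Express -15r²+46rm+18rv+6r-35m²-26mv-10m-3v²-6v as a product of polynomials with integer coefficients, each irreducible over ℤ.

-(3r-5m-3v)(5r-7m-v-2)

Group: -3r(5r-7m-v-2) + (5m+3v)(5r-7m-v-2); both groups contain (5r-7m-v-2).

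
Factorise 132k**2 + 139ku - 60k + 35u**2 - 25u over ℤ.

(11k + 7u - 5)(12k + 5u)

Group: 12k(11k + 7u - 5) + 5u(11k + 7u - 5); both groups contain (11k + 7u - 5).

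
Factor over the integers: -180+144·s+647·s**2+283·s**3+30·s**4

(5·s-2)·(6·s+5)·(s+3)·(s+6)

Among the possible rational roots, s = -3 is a root, giving the factor (s+3) and quotient 30·s**3+193·s**2+68·s-60.
Next, s = -6 is a root, so (s+6) divides it; the quotient is 30·s**2+13·s-10.
The remaining quadratic factors as (6·s+5)(5·s-2).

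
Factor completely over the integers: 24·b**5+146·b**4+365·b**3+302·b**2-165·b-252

By the rational root theorem, b = -3/2 is a root, so (2·b+3) divides it; the quotient is 12·b**4+55·b**3+100·b**2+b-84.
Then b = -4/3 is a root, giving the factor (3·b+4) and quotient 4·b**3+13·b**2+16·b-21.
Next, b = 3/4 is a root, so (4·b-3) divides it; the quotient is b**2+4·b+7.
The quadratic b**2+4·b+7 has discriminant -12 < 0 and is irreducible over ℤ.

(2·b+3)·(3·b+4)·(4·b-3)·(b**2+4·b+7)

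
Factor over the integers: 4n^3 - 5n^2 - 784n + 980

(4n - 5)(n + 14)(n - 14)

Among the possible rational roots, n = 14 is a root, so (n - 14) divides it; the quotient is 4n^2 + 51n - 70.
The remaining quadratic factors as (4n - 5)(n + 14).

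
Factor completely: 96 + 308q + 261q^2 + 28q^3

Testing divisors of the constant over divisors of the leading coefficient, q = -8 is a root, so (q + 8) is a factor; dividing leaves 28q^2 + 37q + 12.
The remaining quadratic factors as (7q + 4)(4q + 3).

(4q + 3)(7q + 4)(q + 8)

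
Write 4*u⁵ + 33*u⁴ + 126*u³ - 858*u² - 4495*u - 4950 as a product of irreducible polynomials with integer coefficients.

(4*u + 9)*(u + 2)*(u - 5)*(u² + 9*u + 55)

Trying the rational-root candidates, u = -9/4 is a root, giving the factor (4*u + 9) and quotient u⁴ + 6*u³ + 18*u² - 255*u - 550.
Continuing, u = 5 is a root, giving the factor (u - 5) and quotient u³ + 11*u² + 73*u + 110.
Next, u = -2 is a root, so (u + 2) divides it; the quotient is u² + 9*u + 55.
The quadratic u² + 9*u + 55 has discriminant -139 < 0 and is irreducible over ℤ.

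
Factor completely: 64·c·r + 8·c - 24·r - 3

Group as (64·c·r + 8·c) + (-24·r - 3) = 8·c·(8·r + 1) - 3·(8·r + 1).
Both groups share the factor (8·r + 1).

(8·c - 3)·(8·r + 1)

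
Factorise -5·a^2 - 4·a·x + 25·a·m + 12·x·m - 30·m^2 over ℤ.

-(5·a + 4·x - 10·m)·(a - 3·m)

Group: -a·(5·a + 4·x - 10·m) + 3·m·(5·a + 4·x - 10·m); both groups contain (5·a + 4·x - 10·m).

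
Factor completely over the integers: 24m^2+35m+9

Need a pair with product 24·9 = 216 and sum 35: that's 27 and 8.
Split the middle term: 24m^2+27m + 8m+9 = 3m(8m+9) + (8m+9).

(3m+1)(8m+9)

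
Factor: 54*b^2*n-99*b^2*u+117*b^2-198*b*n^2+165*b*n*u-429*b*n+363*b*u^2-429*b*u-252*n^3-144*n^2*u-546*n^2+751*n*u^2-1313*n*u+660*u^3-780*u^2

(3*b+3*n+4*u)*(3*b-14*n-15*u)*(6*n-11*u+13)

Group: 6*n*(9*b^2-33*b*n-33*b*u-42*n^2-101*n*u-60*u^2) + (-11*u+13)*(9*b^2-33*b*n-33*b*u-42*n^2-101*n*u-60*u^2); both groups contain (9*b^2-33*b*n-33*b*u-42*n^2-101*n*u-60*u^2), so (6*n-11*u+13) is a factor with cofactor 9*b^2-33*b*n-33*b*u-42*n^2-101*n*u-60*u^2.
The cofactor groups again: 9*b^2-33*b*n-33*b*u-42*n^2-101*n*u-60*u^2 = 3*b*(3*b+3*n+4*u) + (-14*n-15*u)*(3*b+3*n+4*u); both groups contain (3*b+3*n+4*u), giving (3*b-14*n-15*u)*(3*b+3*n+4*u).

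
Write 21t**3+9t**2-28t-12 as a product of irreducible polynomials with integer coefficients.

(7t+3)(3t**2-4)

Group as (21t**3-28t) + (9t**2-12) = 7t(3t**2-4) + 3(3t**2-4).
Both groups share the factor (3t**2-4).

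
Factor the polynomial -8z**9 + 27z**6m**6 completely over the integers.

-z**6(2z - 3m**2)(4z**2 + 6zm**2 + 9m**4)

Factor out z**6 first: what remains is -8z**3 + 27m**6.
Recognize a difference of cubes with the parts 3m**2 and 2z.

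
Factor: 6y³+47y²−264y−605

By the rational root theorem, y = −11 is a root, giving the factor (y+11) and quotient 6y²−19y−55.
The remaining quadratic factors as (y−5)(6y+11).

(6y+11)(y+11)(y−5)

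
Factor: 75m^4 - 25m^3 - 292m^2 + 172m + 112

Trying the rational-root candidates, m = -2/5 is a root, so (5m + 2) divides it; the quotient is 15m^3 - 11m^2 - 54m + 56.
Then m = 7/5 is a root, so (5m - 7) is a factor; dividing leaves 3m^2 + 2m - 8.
The remaining quadratic factors as (m + 2)(3m - 4).

(3m - 4)(5m + 2)(5m - 7)(m + 2)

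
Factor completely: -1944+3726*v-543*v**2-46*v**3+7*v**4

Trying the rational-root candidates, v = 4/7 is a root, giving the factor (7*v-4) and quotient v**3-6*v**2-81*v+486.
Next, v = -9 is a root, so (v+9) is a factor; dividing leaves v**2-15*v+54.
The remaining quadratic factors as (v-6)(v-9).

(7*v-4)*(v+9)*(v-6)*(v-9)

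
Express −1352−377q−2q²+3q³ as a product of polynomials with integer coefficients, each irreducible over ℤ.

(3q+13)(q+8)(q−13)

Trying the rational-root candidates, q = −13/3 is a root, so (3q+13) is a factor; dividing leaves q²−5q−104.
The remaining quadratic factors as (q+8)(q−13).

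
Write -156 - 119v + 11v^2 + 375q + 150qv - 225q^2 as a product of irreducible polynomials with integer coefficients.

-(15q + v - 12)(15q - 11v - 13)

Group: -15q(15q + v - 12) + (11v + 13)(15q + v - 12); both groups contain (15q + v - 12).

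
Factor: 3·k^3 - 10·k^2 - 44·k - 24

(3·k + 2)·(k + 2)·(k - 6)

Testing divisors of the constant over divisors of the leading coefficient, k = -2 is a root, so (k + 2) divides it; the quotient is 3·k^2 - 16·k - 12.
The remaining quadratic factors as (3·k + 2)(k - 6).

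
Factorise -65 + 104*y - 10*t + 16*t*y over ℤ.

(2*t + 13)*(8*y - 5)

Group as (16*t*y - 10*t) + (104*y - 65) = 2*t*(8*y - 5) + 13*(8*y - 5).
Both groups share the factor (8*y - 5).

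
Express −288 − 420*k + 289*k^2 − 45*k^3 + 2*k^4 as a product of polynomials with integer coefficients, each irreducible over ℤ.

(2*k + 1)*(k − 12)*(k − 3)*(k − 8)

Trying the rational-root candidates, k = −1/2 is a root, so (2*k + 1) divides it; the quotient is k^3 − 23*k^2 + 156*k − 288.
Continuing, k = 8 is a root, so (k − 8) divides it; the quotient is k^2 − 15*k + 36.
The remaining quadratic factors as (k − 12)(k − 3).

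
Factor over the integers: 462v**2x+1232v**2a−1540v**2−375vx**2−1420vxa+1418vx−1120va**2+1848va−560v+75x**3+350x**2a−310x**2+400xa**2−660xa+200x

(11v−5x−10a+4)(14v−5x)(3x+8a−10)

Group: 11v(42vx+112va−140v−15x**2−40xa+50x) + (−5x−10a+4)(42vx+112va−140v−15x**2−40xa+50x); both groups contain (42vx+112va−140v−15x**2−40xa+50x), so (11v−5x−10a+4) is a factor with cofactor 42vx+112va−140v−15x**2−40xa+50x.
The cofactor groups again: 42vx+112va−140v−15x**2−40xa+50x = 3x(14v−5x) + (8a−10)(14v−5x); both groups contain (14v−5x), giving (3x+8a−10)(14v−5x).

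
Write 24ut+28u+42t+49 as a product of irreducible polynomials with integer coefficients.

(4u+7)(6t+7)

Group as (24ut+28u) + (42t+49) = 4u(6t+7) + 7(6t+7).
Both groups share the factor (6t+7).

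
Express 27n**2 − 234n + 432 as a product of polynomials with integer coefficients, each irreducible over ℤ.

9(3n − 8)(n − 6)

Pull out the common factor 9, then factor the remaining trinomial.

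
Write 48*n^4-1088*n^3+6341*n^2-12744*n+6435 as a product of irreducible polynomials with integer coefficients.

(3*n-11)*(4*n-13)*(4*n-3)*(n-15)

Testing divisors of the constant over divisors of the leading coefficient, n = 15 is a root, so (n-15) is a factor; dividing leaves 48*n^3-368*n^2+821*n-429.
Next, n = 11/3 is a root, giving the factor (3*n-11) and quotient 16*n^2-64*n+39.
The remaining quadratic factors as (4*n-3)(4*n-13).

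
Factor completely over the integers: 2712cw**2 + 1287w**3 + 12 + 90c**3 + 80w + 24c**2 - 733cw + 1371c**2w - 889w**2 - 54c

(15c + 11w - 6)(6c + 9w - 2)(c + 13w + 1)

Group: 6c(15c**2 + 206cw + 9c + 143w**2 - 67w - 6) + (9w - 2)(15c**2 + 206cw + 9c + 143w**2 - 67w - 6); both groups contain (15c**2 + 206cw + 9c + 143w**2 - 67w - 6), so (6c + 9w - 2) is a factor with cofactor 15c**2 + 206cw + 9c + 143w**2 - 67w - 6.
The cofactor groups again: 15c**2 + 206cw + 9c + 143w**2 - 67w - 6 = c(15c + 11w - 6) + (13w + 1)(15c + 11w - 6); both groups contain (15c + 11w - 6), giving (c + 13w + 1)(15c + 11w - 6).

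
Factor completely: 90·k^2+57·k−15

Pull out the common factor 3, then factor the remaining trinomial.

3·(5·k−1)·(6·k+5)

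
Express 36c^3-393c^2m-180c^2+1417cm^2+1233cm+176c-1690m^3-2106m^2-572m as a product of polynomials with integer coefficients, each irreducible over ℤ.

Group: 3c(12c^2-91cm-44c+169m^2+143m) + (-10m-4)(12c^2-91cm-44c+169m^2+143m); both groups contain (12c^2-91cm-44c+169m^2+143m), so (3c-10m-4) is a factor with cofactor 12c^2-91cm-44c+169m^2+143m.
The cofactor groups again: 12c^2-91cm-44c+169m^2+143m = 3c(4c-13m) + (-13m-11)(4c-13m); both groups contain (4c-13m), giving (3c-13m-11)(4c-13m).

(3c-10m-4)(3c-13m-11)(4c-13m)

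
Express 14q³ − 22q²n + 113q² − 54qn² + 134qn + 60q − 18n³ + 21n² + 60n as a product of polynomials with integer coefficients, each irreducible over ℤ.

(2q − 6n + 15)(7q + 3n + 4)(q + n)

Group: 2q(7q² + 10qn + 4q + 3n² + 4n) + (−6n + 15)(7q² + 10qn + 4q + 3n² + 4n); both groups contain (7q² + 10qn + 4q + 3n² + 4n), so (2q − 6n + 15) is a factor with cofactor 7q² + 10qn + 4q + 3n² + 4n.
The cofactor groups again: 7q² + 10qn + 4q + 3n² + 4n = 7q(q + n) + (3n + 4)(q + n); both groups contain (q + n), giving (7q + 3n + 4)(q + n).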